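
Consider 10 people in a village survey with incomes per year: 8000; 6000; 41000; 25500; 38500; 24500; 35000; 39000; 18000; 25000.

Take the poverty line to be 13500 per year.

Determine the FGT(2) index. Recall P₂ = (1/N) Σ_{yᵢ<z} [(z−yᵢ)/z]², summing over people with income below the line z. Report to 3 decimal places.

Below the line: 6000, 8000 (q = 2 of N = 10).
Shortfall ratios: (13500−6000)/13500 = 0.5556; (13500−8000)/13500 = 0.4074.
Squared: 0.3086; 0.1660.
Sum = 0.474623; P₂ = 0.474623 / 10 = 0.047.

0.047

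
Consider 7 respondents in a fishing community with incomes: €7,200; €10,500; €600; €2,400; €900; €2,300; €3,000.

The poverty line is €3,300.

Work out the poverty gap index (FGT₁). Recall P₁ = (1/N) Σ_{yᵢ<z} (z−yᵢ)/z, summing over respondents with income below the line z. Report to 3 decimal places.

Incomes under z: €600, €900, €2,300, €2,400, €3,000 (q = 5 of N = 7).
Gap ratios (z−y)/z: (3300−600)/3300 = 0.8182; (3300−900)/3300 = 0.7273; (3300−2300)/3300 = 0.3030; (3300−2400)/3300 = 0.2727; (3300−3000)/3300 = 0.0909.
Σ = 2.212121. Dividing by the full population N = 7 gives P₁ = 0.316.

0.316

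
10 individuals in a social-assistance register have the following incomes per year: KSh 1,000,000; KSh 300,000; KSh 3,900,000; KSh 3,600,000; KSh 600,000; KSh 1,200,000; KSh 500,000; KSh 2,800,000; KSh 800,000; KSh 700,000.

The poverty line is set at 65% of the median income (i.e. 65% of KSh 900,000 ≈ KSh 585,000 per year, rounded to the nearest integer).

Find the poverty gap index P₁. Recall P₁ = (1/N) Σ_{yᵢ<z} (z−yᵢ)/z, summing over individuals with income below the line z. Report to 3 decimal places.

0.063

Below z: KSh 300,000, KSh 500,000 (q = 2 of N = 10).
Gap ratios (z−y)/z: (585000−300000)/585000 = 0.4872; (585000−500000)/585000 = 0.1453.
Σ = 0.632479. Dividing by the full population N = 10 gives P₁ = 0.063.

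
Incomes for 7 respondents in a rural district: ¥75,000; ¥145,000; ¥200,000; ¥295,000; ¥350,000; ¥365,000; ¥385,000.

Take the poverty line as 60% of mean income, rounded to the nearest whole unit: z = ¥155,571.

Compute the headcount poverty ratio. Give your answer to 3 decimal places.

0.286

2 of the 7 respondents have income below ¥155,571.
H = 2/7 = 0.286.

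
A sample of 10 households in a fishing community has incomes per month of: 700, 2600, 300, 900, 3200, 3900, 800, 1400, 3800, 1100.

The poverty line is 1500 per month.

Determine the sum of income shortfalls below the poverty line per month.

3800

Below z: 300, 700, 800, 900, 1100, 1400 (q = 6 of N = 10).
Individual gaps: 1500−300 = 1200; 1500−700 = 800; 1500−800 = 700; 1500−900 = 600; 1500−1100 = 400; 1500−1400 = 100.
Aggregate gap = 3800.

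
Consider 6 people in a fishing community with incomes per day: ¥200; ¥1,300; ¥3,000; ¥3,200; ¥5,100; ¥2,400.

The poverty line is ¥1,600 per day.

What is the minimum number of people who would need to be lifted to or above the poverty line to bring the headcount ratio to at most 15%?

Currently q = 2 of N = 6 are below the line (H = 0.333).
A headcount ratio of at most 15% allows at most ⌊0.15 × 6⌋ = 0 poor people.
So at least 2 − 0 = 2 must be lifted.

2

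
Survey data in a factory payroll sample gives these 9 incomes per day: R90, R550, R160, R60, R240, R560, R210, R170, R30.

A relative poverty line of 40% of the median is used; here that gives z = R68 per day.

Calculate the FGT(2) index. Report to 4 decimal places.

Below z: R30, R60 (q = 2 of N = 9).
Gap ratios (z−y)/z: (68−30)/68 = 0.5588; (68−60)/68 = 0.1176.
Squared: 0.3123; 0.0138.
Sum = 0.326125; P₂ = 0.326125 / 9 = 0.0362.

0.0362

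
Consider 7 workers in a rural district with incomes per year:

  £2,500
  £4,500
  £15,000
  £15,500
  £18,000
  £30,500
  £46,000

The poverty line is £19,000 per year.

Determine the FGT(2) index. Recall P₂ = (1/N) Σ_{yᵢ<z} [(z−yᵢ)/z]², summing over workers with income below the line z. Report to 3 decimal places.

0.203

Below z: £2,500, £4,500, £15,000, £15,500, £18,000 (q = 5 of N = 7).
Relative gaps: (19000−2500)/19000 = 0.8684; (19000−4500)/19000 = 0.7632; (19000−15000)/19000 = 0.2105; (19000−15500)/19000 = 0.1842; (19000−18000)/19000 = 0.0526.
Squared: 0.7542; 0.5824; 0.0443; 0.0339; 0.0028.
Sum = 1.417590; P₂ = 1.417590 / 7 = 0.203.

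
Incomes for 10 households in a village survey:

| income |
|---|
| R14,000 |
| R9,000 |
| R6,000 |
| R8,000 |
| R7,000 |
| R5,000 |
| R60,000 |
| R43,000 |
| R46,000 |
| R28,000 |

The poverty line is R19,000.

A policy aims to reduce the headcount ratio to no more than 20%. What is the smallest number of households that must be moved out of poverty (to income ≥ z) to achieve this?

6 of the 10 households are poor, so H = 6/10 = 0.600.
A headcount ratio of at most 20% allows at most ⌊0.20 × 10⌋ = 2 poor households.
So at least 6 − 2 = 4 must be lifted.

4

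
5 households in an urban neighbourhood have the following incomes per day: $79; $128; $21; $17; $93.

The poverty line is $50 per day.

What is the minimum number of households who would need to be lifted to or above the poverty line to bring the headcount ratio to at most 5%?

Currently q = 2 of N = 5 are below the line (H = 0.400).
A headcount ratio of at most 5% allows at most ⌊0.05 × 5⌋ = 0 poor households.
So at least 2 − 0 = 2 must be lifted.

2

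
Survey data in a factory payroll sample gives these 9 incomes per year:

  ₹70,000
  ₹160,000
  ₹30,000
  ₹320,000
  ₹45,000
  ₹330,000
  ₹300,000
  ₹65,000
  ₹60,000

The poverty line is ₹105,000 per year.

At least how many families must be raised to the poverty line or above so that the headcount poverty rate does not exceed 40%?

2

5 of the 9 families are poor, so H = 5/9 = 0.556.
A headcount ratio of at most 40% allows at most ⌊0.40 × 9⌋ = 3 poor families.
So at least 5 − 3 = 2 must be lifted.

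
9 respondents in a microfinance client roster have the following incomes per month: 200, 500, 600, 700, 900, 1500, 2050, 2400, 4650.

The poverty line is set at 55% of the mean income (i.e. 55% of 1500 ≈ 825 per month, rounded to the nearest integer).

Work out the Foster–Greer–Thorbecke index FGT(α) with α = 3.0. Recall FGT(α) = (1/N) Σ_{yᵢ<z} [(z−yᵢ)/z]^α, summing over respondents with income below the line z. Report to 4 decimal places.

0.0577

Below z: 200, 500, 600, 700 (q = 4 of N = 9).
Shortfall ratios: (825−200)/825 = 0.7576; (825−500)/825 = 0.3939; (825−600)/825 = 0.2727; (825−700)/825 = 0.1515.
Raised to α = 3.0: 0.43479; 0.06113; 0.02029; 0.00348.
Sum = 0.519687; FGT(3.0) = 0.519687 / 9 = 0.0577.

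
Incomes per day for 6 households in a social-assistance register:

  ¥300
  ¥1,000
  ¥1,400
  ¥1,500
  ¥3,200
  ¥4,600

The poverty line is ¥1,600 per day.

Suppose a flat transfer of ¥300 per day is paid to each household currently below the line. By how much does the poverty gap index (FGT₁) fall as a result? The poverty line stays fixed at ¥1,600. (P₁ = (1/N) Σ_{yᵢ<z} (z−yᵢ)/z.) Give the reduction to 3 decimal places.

Before: below the line — ¥300, ¥1,000, ¥1,400, ¥1,500; poverty gap index (FGT₁) = 0.22917.
After the ¥300 transfer: below the line — ¥600, ¥1,300; poverty gap index (FGT₁) = 0.13542.
Reduction = 0.22917 − 0.13542 = 0.094.

0.094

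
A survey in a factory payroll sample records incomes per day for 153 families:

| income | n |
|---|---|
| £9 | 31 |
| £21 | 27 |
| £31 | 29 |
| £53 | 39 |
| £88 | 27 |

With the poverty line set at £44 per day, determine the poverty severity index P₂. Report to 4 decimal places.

Poor units: 31×£9, 27×£21, 29×£31 (q = 87 of N = 153).
Gap ratios (z−y)/z: (44−9)/44 = 0.7955 (×31); (44−21)/44 = 0.5227 (×27); (44−31)/44 = 0.2955 (×29).
Squared: 0.6327 (×31); 0.2732 (×27); 0.0873 (×29).
Sum = 29.524277; P₂ = 29.524277 / 153 = 0.1930.

0.1930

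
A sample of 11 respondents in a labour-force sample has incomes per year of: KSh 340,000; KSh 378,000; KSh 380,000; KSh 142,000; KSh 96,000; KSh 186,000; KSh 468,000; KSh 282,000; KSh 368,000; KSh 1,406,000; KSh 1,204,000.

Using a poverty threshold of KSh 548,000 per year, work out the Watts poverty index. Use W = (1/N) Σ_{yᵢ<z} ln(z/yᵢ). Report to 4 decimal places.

Below the line: KSh 96,000, KSh 142,000, KSh 186,000, KSh 282,000, KSh 340,000, KSh 368,000, KSh 378,000, KSh 380,000, KSh 468,000 (q = 9 of N = 11).
Log gaps: ln(548000/96000) = 1.7419; ln(548000/142000) = 1.3504; ln(548000/186000) = 1.0805; ln(548000/282000) = 0.6644; ln(548000/340000) = 0.4773; ln(548000/368000) = 0.3982; ln(548000/378000) = 0.3714; ln(548000/380000) = 0.3661; ln(548000/468000) = 0.1578.
W = 6.608086 / 11 = 0.6007.

0.6007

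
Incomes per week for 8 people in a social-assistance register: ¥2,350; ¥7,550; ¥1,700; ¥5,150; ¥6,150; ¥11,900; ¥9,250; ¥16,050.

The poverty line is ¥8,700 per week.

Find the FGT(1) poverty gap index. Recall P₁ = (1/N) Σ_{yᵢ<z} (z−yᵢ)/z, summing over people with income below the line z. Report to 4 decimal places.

Poor units: ¥1,700, ¥2,350, ¥5,150, ¥6,150, ¥7,550 (q = 5 of N = 8).
Gap ratios (z−y)/z: (8700−1700)/8700 = 0.8046; (8700−2350)/8700 = 0.7299; (8700−5150)/8700 = 0.4080; (8700−6150)/8700 = 0.2931; (8700−7550)/8700 = 0.1322.
Σ = 2.367816. Dividing by the full population N = 8 gives P₁ = 0.2960.

0.2960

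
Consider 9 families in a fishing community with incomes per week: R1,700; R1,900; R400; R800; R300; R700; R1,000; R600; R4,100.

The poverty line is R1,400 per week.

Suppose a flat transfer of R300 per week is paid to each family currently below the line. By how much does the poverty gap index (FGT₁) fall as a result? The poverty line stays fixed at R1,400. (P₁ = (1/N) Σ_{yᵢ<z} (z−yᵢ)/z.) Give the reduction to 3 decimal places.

Before: below the line — R300, R400, R600, R700, R800, R1,000; poverty gap index (FGT₁) = 0.36508.
After the R300 transfer: below the line — R600, R700, R900, R1,000, R1,100, R1,300; poverty gap index (FGT₁) = 0.22222.
Reduction = 0.36508 − 0.22222 = 0.143.

0.143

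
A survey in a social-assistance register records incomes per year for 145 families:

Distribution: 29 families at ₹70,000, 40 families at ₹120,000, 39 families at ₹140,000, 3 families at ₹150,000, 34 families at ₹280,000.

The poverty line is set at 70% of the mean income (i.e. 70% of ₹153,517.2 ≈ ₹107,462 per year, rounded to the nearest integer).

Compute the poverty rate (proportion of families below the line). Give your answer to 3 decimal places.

0.200

29 of the 145 families have income below ₹107,462.
H = 29/145 = 0.200.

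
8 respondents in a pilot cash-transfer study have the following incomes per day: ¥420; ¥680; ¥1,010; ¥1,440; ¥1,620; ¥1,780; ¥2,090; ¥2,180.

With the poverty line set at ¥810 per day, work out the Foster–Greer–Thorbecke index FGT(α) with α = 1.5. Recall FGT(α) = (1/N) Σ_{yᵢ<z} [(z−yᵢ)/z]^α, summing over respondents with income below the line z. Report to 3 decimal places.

Below the line: ¥420, ¥680 (q = 2 of N = 8).
Gap ratios (z−y)/z: (810−420)/810 = 0.4815; (810−680)/810 = 0.1605.
Raised to α = 1.5: 0.33409; 0.06430.
Sum = 0.398391; FGT(1.5) = 0.398391 / 8 = 0.050.

0.050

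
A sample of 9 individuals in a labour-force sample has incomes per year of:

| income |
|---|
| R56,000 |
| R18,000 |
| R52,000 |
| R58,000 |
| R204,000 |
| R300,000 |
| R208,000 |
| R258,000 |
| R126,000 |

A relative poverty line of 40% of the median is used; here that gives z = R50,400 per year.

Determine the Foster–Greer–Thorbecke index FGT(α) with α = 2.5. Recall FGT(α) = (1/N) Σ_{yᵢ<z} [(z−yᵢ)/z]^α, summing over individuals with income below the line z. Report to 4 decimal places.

0.0368

Incomes under z: R18,000 (q = 1 of N = 9).
Normalized shortfalls: (50400−18000)/50400 = 0.6429.
Raised to α = 2.5: 0.33135.
Sum = 0.331349; FGT(2.5) = 0.331349 / 9 = 0.0368.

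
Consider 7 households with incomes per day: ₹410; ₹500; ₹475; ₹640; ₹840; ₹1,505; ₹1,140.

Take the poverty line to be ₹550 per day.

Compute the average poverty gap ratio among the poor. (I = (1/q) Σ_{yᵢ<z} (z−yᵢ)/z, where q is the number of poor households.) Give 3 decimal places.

0.161

Incomes under z: ₹410, ₹475, ₹500 (q = 3 of N = 7).
Relative gaps: 0.2545, 0.1364, 0.0909; sum = 0.481818.
I averages over the q = 3 poor units only: 0.481818 / 3 = 0.161.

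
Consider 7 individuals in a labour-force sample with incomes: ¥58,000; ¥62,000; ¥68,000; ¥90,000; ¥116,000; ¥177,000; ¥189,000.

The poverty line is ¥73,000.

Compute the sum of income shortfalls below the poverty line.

¥31,000

Poor units: ¥58,000, ¥62,000, ¥68,000 (q = 3 of N = 7).
Individual gaps: 73000−58000 = 15000; 73000−62000 = 11000; 73000−68000 = 5000.
Aggregate gap = ¥31,000.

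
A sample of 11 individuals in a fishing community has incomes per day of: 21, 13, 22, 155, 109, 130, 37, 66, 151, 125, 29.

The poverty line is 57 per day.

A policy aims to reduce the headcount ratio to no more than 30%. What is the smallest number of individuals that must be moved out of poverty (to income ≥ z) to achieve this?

5 of the 11 individuals are poor, so H = 5/11 = 0.455.
A headcount ratio of at most 30% allows at most ⌊0.30 × 11⌋ = 3 poor individuals.
So at least 5 − 3 = 2 must be lifted.

2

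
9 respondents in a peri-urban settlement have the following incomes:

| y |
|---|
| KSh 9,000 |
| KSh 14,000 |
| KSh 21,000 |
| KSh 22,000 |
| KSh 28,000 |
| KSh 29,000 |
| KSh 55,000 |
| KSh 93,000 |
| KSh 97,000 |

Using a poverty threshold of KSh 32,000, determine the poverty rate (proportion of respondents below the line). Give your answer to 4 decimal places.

6 of the 9 respondents have income below KSh 32,000.
H = 6/9 = 0.6667.

0.6667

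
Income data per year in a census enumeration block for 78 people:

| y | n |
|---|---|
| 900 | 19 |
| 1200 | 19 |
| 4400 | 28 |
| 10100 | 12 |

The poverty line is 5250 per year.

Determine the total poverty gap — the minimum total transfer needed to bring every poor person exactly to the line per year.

Incomes under z: 19×900, 19×1200, 28×4400 (q = 66 of N = 78).
Individual gaps: 19×(5250−900) = 82650; 19×(5250−1200) = 76950; 28×(5250−4400) = 23800.
Aggregate gap = 183400.

183400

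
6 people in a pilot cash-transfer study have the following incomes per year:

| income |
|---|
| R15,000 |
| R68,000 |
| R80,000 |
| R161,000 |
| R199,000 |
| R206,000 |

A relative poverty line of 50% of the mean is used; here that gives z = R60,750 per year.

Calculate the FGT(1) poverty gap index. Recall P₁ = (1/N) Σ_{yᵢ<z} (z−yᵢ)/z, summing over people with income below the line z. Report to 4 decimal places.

0.1255

Below z: R15,000 (q = 1 of N = 6).
Normalized shortfalls: (60750−15000)/60750 = 0.7531.
Sum of shortfalls = 0.753086; P₁ averages over all N: 0.753086 / 6 = 0.1255.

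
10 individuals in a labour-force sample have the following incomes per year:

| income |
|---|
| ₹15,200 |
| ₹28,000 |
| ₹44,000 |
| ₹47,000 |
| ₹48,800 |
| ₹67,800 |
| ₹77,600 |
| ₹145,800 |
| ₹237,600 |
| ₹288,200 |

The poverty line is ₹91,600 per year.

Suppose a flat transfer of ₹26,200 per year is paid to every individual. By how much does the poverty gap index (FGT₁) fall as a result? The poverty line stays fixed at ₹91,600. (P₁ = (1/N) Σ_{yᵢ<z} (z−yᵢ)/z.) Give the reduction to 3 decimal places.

0.184

Before: below the line — ₹15,200, ₹28,000, ₹44,000, ₹47,000, ₹48,800, ₹67,800, ₹77,600; poverty gap index (FGT₁) = 0.34148.
After the ₹26,200 transfer: below the line — ₹41,400, ₹54,200, ₹70,200, ₹73,200, ₹75,000; poverty gap index (FGT₁) = 0.15721.
Reduction = 0.34148 − 0.15721 = 0.184.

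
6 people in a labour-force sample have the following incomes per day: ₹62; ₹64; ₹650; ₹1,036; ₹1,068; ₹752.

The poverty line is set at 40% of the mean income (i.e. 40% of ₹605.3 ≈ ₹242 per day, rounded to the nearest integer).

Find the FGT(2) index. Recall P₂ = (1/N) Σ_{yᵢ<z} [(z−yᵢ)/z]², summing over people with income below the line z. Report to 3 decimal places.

Poor units: ₹62, ₹64 (q = 2 of N = 6).
Relative gaps: (242−62)/242 = 0.7438; (242−64)/242 = 0.7355.
Squared: 0.5532; 0.5410.
Sum = 1.094256; P₂ = 1.094256 / 6 = 0.182.

0.182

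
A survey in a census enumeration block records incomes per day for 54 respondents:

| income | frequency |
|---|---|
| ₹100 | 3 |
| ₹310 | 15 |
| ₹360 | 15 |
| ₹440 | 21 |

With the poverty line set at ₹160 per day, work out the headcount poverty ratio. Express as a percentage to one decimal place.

5.6%

3 of the 54 respondents have income below ₹160.
H = 3/54 = 5.6%.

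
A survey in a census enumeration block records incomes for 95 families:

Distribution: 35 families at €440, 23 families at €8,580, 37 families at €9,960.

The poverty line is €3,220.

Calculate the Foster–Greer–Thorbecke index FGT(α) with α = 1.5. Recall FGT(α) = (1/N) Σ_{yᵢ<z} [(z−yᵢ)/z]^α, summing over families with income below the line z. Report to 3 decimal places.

Below z: 35×€440 (q = 35 of N = 95).
Normalized shortfalls: (3220−440)/3220 = 0.8634 (×35).
Raised to α = 1.5: 0.80220 (×35).
Sum = 28.077047; FGT(1.5) = 28.077047 / 95 = 0.296.

0.296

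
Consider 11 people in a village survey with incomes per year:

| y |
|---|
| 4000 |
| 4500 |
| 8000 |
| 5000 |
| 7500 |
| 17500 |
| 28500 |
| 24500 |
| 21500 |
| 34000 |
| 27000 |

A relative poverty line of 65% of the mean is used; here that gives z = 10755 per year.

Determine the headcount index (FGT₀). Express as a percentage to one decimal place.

5 of the 11 people have income below 10755.
H = 5/11 = 45.5%.

45.5%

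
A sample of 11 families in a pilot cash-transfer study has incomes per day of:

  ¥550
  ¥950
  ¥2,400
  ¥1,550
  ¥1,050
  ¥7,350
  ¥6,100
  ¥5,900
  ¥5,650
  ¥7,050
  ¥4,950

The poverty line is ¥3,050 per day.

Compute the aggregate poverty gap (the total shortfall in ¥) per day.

¥8,750

Below z: ¥550, ¥950, ¥1,050, ¥1,550, ¥2,400 (q = 5 of N = 11).
Individual gaps: 3050−550 = 2500; 3050−950 = 2100; 3050−1050 = 2000; 3050−1550 = 1500; 3050−2400 = 650.
Aggregate gap = ¥8,750.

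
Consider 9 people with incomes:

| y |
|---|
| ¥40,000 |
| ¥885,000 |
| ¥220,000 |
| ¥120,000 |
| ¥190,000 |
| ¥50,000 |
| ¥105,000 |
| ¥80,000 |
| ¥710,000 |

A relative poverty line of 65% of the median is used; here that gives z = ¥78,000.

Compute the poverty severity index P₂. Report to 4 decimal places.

0.0407

Below z: ¥40,000, ¥50,000 (q = 2 of N = 9).
Gap ratios (z−y)/z: (78000−40000)/78000 = 0.4872; (78000−50000)/78000 = 0.3590.
Squared: 0.2373; 0.1289.
Sum = 0.366206; P₂ = 0.366206 / 9 = 0.0407.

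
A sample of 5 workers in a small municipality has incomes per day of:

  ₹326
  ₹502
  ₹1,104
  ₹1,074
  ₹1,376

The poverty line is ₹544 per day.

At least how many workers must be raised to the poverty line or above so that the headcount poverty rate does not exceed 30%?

1

2 of the 5 workers are poor, so H = 2/5 = 0.400.
A headcount ratio of at most 30% allows at most ⌊0.30 × 5⌋ = 1 poor workers.
So at least 2 − 1 = 1 must be lifted.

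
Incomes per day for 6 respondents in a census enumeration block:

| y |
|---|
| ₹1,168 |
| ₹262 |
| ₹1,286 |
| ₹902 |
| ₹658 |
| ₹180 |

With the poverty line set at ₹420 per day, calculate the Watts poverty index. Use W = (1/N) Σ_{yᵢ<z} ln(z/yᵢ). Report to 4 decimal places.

Below z: ₹180, ₹262 (q = 2 of N = 6).
Log gaps: ln(420/180) = 0.8473; ln(420/262) = 0.4719.
W = 1.319208 / 6 = 0.2199.

0.2199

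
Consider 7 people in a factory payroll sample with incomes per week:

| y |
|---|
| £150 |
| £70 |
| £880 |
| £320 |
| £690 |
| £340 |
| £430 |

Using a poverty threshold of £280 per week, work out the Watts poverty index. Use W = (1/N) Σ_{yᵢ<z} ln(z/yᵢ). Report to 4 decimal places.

0.2872

Below z: £70, £150 (q = 2 of N = 7).
Log shortfalls: ln(280/70) = 1.3863; ln(280/150) = 0.6242.
W = 2.010449 / 7 = 0.2872.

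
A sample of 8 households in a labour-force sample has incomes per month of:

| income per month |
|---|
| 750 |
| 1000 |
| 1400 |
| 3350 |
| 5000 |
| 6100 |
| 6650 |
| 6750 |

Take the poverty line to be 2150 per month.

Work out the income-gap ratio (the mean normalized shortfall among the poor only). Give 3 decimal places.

Incomes under z: 750, 1000, 1400 (q = 3 of N = 8).
Shortfall ratios (z−y)/z: 0.6512, 0.5349, 0.3488; sum = 1.534884.
The income-gap ratio divides by q (the poor only): 1.534884 / 3 = 0.512.

0.512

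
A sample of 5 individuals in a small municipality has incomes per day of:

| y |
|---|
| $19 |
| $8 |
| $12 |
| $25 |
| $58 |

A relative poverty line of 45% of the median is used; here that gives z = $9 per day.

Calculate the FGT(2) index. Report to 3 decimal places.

Incomes under z: $8 (q = 1 of N = 5).
Normalized shortfalls: (9−8)/9 = 0.1111.
Squared: 0.0123.
Sum = 0.012346; P₂ = 0.012346 / 5 = 0.002.

0.002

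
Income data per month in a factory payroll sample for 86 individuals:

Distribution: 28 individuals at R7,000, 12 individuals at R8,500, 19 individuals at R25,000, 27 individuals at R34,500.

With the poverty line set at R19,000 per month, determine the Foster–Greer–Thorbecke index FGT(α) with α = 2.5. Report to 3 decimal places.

0.135

Poor units: 28×R7,000, 12×R8,500 (q = 40 of N = 86).
Normalized shortfalls: (19000−7000)/19000 = 0.6316 (×28); (19000−8500)/19000 = 0.5526 (×12).
Raised to α = 2.5: 0.31701 (×28); 0.22703 (×12).
Sum = 11.600599; FGT(2.5) = 11.600599 / 86 = 0.135.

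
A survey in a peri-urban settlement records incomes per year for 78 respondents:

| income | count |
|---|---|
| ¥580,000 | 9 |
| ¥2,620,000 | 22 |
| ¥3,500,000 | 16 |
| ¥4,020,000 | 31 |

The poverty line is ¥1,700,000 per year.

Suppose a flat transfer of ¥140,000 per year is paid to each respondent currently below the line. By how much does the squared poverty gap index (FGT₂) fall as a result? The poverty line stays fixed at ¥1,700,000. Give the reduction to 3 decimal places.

Before: below the line — 9×¥580,000; squared poverty gap index (FGT₂) = 0.05008.
After the ¥140,000 transfer: below the line — 9×¥720,000; squared poverty gap index (FGT₂) = 0.03834.
Reduction = 0.05008 − 0.03834 = 0.012.

0.012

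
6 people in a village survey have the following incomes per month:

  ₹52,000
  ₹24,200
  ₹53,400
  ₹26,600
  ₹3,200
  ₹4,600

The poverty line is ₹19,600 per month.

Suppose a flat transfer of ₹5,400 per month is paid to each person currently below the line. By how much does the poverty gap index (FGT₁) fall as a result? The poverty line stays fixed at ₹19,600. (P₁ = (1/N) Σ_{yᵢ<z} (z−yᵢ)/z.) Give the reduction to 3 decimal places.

Before: below the line — ₹3,200, ₹4,600; poverty gap index (FGT₁) = 0.26701.
After the ₹5,400 transfer: below the line — ₹8,600, ₹10,000; poverty gap index (FGT₁) = 0.17517.
Reduction = 0.26701 − 0.17517 = 0.092.

0.092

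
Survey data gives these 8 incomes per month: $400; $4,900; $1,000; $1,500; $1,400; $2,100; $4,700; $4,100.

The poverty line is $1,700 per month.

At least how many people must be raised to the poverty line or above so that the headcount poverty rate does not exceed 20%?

Currently q = 4 of N = 8 are below the line (H = 0.500).
A headcount ratio of at most 20% allows at most ⌊0.20 × 8⌋ = 1 poor people.
So at least 4 − 1 = 3 must be lifted.

3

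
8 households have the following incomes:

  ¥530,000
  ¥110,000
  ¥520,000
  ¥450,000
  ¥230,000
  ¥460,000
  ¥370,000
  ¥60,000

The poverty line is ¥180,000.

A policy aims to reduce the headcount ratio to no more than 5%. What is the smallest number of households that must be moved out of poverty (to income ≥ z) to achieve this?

2

Currently q = 2 of N = 8 are below the line (H = 0.250).
A headcount ratio of at most 5% allows at most ⌊0.05 × 8⌋ = 0 poor households.
So at least 2 − 0 = 2 must be lifted.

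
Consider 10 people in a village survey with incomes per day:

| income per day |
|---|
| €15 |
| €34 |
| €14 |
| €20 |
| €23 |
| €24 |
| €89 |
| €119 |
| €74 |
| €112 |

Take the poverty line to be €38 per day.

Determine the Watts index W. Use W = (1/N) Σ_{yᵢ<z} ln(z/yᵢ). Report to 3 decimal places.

Below the line: €14, €15, €20, €23, €24, €34 (q = 6 of N = 10).
Log gaps: ln(38/14) = 0.9985; ln(38/15) = 0.9295; ln(38/20) = 0.6419; ln(38/23) = 0.5021; ln(38/24) = 0.4595; ln(38/34) = 0.1112.
W = 3.642769 / 10 = 0.364.

0.364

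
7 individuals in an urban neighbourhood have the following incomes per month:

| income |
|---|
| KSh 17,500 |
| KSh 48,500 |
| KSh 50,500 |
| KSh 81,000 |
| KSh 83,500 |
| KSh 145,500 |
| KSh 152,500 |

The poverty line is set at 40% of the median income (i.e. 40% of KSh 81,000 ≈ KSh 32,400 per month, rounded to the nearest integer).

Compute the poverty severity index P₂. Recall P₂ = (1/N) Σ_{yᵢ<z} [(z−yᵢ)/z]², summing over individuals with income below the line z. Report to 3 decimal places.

0.030

Incomes under z: KSh 17,500 (q = 1 of N = 7).
Shortfall ratios: (32400−17500)/32400 = 0.4599.
Squared: 0.2115.
Sum = 0.211486; P₂ = 0.211486 / 7 = 0.030.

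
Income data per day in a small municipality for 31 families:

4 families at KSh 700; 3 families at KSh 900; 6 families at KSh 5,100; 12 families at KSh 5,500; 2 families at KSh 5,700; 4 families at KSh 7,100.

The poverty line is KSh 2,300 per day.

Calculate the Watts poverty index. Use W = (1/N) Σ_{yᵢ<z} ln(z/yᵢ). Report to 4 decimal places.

0.2443

Incomes under z: 4×KSh 700, 3×KSh 900 (q = 7 of N = 31).
ln(z/y) terms: ln(2300/700) = 1.1896 (×4); ln(2300/900) = 0.9383 (×3).
W = 7.573145 / 31 = 0.2443.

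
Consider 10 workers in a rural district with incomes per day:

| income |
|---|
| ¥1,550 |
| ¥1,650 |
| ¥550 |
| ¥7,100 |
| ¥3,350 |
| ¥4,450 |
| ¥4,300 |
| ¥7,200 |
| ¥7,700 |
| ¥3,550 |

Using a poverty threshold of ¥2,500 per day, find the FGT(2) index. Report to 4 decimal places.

0.0868

Below z: ¥550, ¥1,550, ¥1,650 (q = 3 of N = 10).
Gap ratios (z−y)/z: (2500−550)/2500 = 0.7800; (2500−1550)/2500 = 0.3800; (2500−1650)/2500 = 0.3400.
Squared: 0.6084; 0.1444; 0.1156.
Sum = 0.868400; P₂ = 0.868400 / 10 = 0.0868.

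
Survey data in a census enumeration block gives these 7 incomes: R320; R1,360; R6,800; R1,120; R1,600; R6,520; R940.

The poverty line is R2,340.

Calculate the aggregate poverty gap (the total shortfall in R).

Below the line: R320, R940, R1,120, R1,360, R1,600 (q = 5 of N = 7).
Individual gaps: 2340−320 = 2020; 2340−940 = 1400; 2340−1120 = 1220; 2340−1360 = 980; 2340−1600 = 740.
Aggregate gap = R6,360.

R6,360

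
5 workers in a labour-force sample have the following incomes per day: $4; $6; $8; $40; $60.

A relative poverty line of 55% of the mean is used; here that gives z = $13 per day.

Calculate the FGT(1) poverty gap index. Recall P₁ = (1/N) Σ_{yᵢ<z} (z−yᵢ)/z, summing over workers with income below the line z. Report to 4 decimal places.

Below the line: $4, $6, $8 (q = 3 of N = 5).
Gap ratios (z−y)/z: (13−4)/13 = 0.6923; (13−6)/13 = 0.5385; (13−8)/13 = 0.3846.
Sum of shortfalls = 1.615385; P₁ averages over all N: 1.615385 / 5 = 0.3231.

0.3231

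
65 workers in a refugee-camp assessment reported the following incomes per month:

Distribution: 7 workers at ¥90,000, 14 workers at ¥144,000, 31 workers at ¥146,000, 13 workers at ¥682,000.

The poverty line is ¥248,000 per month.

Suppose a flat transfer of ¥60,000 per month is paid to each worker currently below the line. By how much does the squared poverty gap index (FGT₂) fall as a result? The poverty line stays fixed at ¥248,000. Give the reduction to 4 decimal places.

Before: below the line — 7×¥90,000, 14×¥144,000, 31×¥146,000; squared poverty gap index (FGT₂) = 0.162265.
After the ¥60,000 transfer: below the line — 7×¥150,000, 14×¥204,000, 31×¥206,000; squared poverty gap index (FGT₂) = 0.037275.
Reduction = 0.162265 − 0.037275 = 0.1250.

0.1250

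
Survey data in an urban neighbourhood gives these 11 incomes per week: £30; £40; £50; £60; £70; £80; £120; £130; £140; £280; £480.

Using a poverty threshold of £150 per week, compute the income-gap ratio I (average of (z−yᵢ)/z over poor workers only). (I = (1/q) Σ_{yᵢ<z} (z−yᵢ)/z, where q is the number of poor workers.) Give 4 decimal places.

Below z: £30, £40, £50, £60, £70, £80, £120, £130, £140 (q = 9 of N = 11).
Shortfall ratios (z−y)/z: 0.8000, 0.7333, 0.6667, 0.6000, 0.5333, 0.4667, 0.2000, 0.1333, 0.0667; sum = 4.200000.
The income-gap ratio divides by q (the poor only): 4.200000 / 9 = 0.4667.

0.4667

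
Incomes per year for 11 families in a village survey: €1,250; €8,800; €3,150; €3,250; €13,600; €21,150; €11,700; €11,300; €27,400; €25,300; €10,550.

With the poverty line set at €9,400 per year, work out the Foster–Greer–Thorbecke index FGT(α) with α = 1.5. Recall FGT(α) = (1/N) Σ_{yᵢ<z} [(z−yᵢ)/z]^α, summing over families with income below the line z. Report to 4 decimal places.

0.1723

Below the line: €1,250, €3,150, €3,250, €8,800 (q = 4 of N = 11).
Normalized shortfalls: (9400−1250)/9400 = 0.8670; (9400−3150)/9400 = 0.6649; (9400−3250)/9400 = 0.6543; (9400−8800)/9400 = 0.0638.
Raised to α = 1.5: 0.80732; 0.54216; 0.52920; 0.01613.
Sum = 1.894807; FGT(1.5) = 1.894807 / 11 = 0.1723.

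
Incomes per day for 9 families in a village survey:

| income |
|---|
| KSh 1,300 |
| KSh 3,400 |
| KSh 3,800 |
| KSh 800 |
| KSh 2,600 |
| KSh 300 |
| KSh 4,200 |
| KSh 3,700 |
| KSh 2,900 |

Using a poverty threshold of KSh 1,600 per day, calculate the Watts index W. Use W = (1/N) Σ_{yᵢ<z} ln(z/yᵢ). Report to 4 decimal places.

0.2861

Below the line: KSh 300, KSh 800, KSh 1,300 (q = 3 of N = 9).
Log shortfalls: ln(1600/300) = 1.6740; ln(1600/800) = 0.6931; ln(1600/1300) = 0.2076.
W = 2.574763 / 9 = 0.2861.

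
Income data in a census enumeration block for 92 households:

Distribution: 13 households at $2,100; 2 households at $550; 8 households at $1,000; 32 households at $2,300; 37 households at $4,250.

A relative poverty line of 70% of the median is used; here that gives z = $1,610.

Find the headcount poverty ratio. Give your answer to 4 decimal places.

10 of the 92 households have income below $1,610.
H = 10/92 = 0.1087.

0.1087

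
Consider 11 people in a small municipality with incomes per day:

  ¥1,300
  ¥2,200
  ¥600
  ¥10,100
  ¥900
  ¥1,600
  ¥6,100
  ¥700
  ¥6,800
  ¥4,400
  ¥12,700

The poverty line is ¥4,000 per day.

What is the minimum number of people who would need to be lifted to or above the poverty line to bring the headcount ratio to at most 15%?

6 of the 11 people are poor, so H = 6/11 = 0.545.
A headcount ratio of at most 15% allows at most ⌊0.15 × 11⌋ = 1 poor people.
So at least 6 − 1 = 5 must be lifted.

5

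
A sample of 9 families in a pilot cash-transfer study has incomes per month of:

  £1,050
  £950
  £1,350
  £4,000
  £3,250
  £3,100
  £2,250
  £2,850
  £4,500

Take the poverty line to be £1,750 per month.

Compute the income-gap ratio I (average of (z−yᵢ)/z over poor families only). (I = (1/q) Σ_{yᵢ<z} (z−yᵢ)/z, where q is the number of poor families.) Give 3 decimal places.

0.362

Below z: £950, £1,050, £1,350 (q = 3 of N = 9).
Relative gaps: 0.4571, 0.4000, 0.2286; sum = 1.085714.
The income-gap ratio divides by q (the poor only): 1.085714 / 3 = 0.362.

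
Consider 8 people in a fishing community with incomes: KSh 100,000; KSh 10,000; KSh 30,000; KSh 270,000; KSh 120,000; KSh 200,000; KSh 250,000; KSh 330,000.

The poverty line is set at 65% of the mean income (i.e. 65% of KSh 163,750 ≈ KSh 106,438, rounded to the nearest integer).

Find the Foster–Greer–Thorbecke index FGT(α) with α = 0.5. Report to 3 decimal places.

Below the line: KSh 10,000, KSh 30,000, KSh 100,000 (q = 3 of N = 8).
Relative gaps: (106438−10000)/106438 = 0.9060; (106438−30000)/106438 = 0.7181; (106438−100000)/106438 = 0.0605.
Raised to α = 0.5: 0.95187; 0.84743; 0.24594.
Sum = 2.045240; FGT(0.5) = 2.045240 / 8 = 0.256.

0.256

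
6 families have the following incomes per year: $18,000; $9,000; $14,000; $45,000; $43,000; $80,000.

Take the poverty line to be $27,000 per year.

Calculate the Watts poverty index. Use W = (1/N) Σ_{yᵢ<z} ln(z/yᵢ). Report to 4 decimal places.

Below z: $9,000, $14,000, $18,000 (q = 3 of N = 6).
Log shortfalls: ln(27000/9000) = 1.0986; ln(27000/14000) = 0.6568; ln(27000/18000) = 0.4055.
W = 2.160857 / 6 = 0.3601.

0.3601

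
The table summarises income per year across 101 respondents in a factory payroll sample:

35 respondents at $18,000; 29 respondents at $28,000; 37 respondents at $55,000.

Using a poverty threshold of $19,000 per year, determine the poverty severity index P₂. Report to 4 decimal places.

0.0010

Below the line: 35×$18,000 (q = 35 of N = 101).
Relative gaps: (19000−18000)/19000 = 0.0526 (×35).
Squared: 0.0028 (×35).
Sum = 0.096953; P₂ = 0.096953 / 101 = 0.0010.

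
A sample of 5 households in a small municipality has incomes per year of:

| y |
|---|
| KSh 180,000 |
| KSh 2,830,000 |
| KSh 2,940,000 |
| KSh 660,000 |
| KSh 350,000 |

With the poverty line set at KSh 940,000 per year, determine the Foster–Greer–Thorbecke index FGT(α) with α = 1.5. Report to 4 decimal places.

Incomes under z: KSh 180,000, KSh 350,000, KSh 660,000 (q = 3 of N = 5).
Shortfall ratios: (940000−180000)/940000 = 0.8085; (940000−350000)/940000 = 0.6277; (940000−660000)/940000 = 0.2979.
Raised to α = 1.5: 0.72699; 0.49726; 0.16257.
Sum = 1.386825; FGT(1.5) = 1.386825 / 5 = 0.2774.

0.2774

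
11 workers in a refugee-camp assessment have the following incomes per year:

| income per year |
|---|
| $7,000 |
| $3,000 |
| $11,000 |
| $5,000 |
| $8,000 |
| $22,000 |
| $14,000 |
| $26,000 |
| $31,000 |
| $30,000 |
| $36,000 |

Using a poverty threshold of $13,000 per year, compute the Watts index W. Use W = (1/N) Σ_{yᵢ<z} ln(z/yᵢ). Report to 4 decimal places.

Incomes under z: $3,000, $5,000, $7,000, $8,000, $11,000 (q = 5 of N = 11).
ln(z/y) terms: ln(13000/3000) = 1.4663; ln(13000/5000) = 0.9555; ln(13000/7000) = 0.6190; ln(13000/8000) = 0.4855; ln(13000/11000) = 0.1671.
W = 3.693450 / 11 = 0.3358.

0.3358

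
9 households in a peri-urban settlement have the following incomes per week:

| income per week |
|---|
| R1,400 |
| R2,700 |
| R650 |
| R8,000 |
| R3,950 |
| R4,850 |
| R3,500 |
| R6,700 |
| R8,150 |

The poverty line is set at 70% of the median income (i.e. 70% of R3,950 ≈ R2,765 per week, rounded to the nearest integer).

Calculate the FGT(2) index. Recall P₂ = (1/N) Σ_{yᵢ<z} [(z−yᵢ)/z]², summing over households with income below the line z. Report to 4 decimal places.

Poor units: R650, R1,400, R2,700 (q = 3 of N = 9).
Relative gaps: (2765−650)/2765 = 0.7649; (2765−1400)/2765 = 0.4937; (2765−2700)/2765 = 0.0235.
Squared: 0.5851; 0.2437; 0.0006.
Sum = 0.829364; P₂ = 0.829364 / 9 = 0.0922.

0.0922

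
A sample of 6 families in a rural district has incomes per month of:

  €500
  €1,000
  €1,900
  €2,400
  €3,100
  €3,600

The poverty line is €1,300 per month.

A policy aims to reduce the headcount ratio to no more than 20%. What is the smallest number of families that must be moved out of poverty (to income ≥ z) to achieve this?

1

Currently q = 2 of N = 6 are below the line (H = 0.333).
A headcount ratio of at most 20% allows at most ⌊0.20 × 6⌋ = 1 poor families.
So at least 2 − 1 = 1 must be lifted.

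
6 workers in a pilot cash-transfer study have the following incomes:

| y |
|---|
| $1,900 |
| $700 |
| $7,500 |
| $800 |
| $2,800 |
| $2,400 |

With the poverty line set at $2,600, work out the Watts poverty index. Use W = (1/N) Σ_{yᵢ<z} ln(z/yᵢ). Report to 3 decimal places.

0.481

Below z: $700, $800, $1,900, $2,400 (q = 4 of N = 6).
Log gaps: ln(2600/700) = 1.3122; ln(2600/800) = 1.1787; ln(2600/1900) = 0.3137; ln(2600/2400) = 0.0800.
W = 2.884542 / 6 = 0.481.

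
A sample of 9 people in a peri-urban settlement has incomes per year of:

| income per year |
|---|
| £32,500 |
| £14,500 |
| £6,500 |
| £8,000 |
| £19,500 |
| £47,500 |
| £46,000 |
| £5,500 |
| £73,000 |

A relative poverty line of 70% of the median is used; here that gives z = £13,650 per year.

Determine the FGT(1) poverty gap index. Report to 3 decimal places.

Poor units: £5,500, £6,500, £8,000 (q = 3 of N = 9).
Gap ratios (z−y)/z: (13650−5500)/13650 = 0.5971; (13650−6500)/13650 = 0.5238; (13650−8000)/13650 = 0.4139.
Sum of shortfalls = 1.534799; P₁ averages over all N: 1.534799 / 9 = 0.171.

0.171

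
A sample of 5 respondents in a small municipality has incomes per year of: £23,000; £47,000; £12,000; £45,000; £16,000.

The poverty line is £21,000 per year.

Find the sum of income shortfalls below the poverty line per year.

Incomes under z: £12,000, £16,000 (q = 2 of N = 5).
Individual gaps: 21000−12000 = 9000; 21000−16000 = 5000.
Aggregate gap = £14,000.

£14,000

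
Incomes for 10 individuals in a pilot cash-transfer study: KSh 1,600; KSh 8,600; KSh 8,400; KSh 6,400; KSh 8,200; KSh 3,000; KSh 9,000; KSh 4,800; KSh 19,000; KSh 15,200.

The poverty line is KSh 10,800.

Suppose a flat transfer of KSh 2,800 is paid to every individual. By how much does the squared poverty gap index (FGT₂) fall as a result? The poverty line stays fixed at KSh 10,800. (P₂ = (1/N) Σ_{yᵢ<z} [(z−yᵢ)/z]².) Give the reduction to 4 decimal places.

Before: below the line — KSh 1,600, KSh 3,000, KSh 4,800, KSh 6,400, KSh 8,200, KSh 8,400, KSh 8,600, KSh 9,000; squared poverty gap index (FGT₂) = 0.189849.
After the KSh 2,800 transfer: below the line — KSh 4,400, KSh 5,800, KSh 7,600, KSh 9,200; squared poverty gap index (FGT₂) = 0.067524.
Reduction = 0.189849 − 0.067524 = 0.1223.

0.1223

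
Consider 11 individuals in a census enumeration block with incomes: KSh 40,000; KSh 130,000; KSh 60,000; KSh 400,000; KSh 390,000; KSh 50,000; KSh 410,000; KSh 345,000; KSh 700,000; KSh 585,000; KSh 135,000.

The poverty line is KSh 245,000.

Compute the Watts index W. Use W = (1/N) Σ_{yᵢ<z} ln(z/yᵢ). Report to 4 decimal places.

Incomes under z: KSh 40,000, KSh 50,000, KSh 60,000, KSh 130,000, KSh 135,000 (q = 5 of N = 11).
Log shortfalls: ln(245000/40000) = 1.8124; ln(245000/50000) = 1.5892; ln(245000/60000) = 1.4069; ln(245000/130000) = 0.6337; ln(245000/135000) = 0.5960.
W = 6.038235 / 11 = 0.5489.

0.5489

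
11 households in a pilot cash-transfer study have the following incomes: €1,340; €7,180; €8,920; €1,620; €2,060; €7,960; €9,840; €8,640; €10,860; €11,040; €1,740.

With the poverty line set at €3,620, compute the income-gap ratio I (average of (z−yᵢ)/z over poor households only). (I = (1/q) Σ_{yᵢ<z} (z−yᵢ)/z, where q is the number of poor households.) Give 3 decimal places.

Poor units: €1,340, €1,620, €1,740, €2,060 (q = 4 of N = 11).
Relative gaps: 0.6298, 0.5525, 0.5193, 0.4309; sum = 2.132597.
I averages over the q = 4 poor units only: 2.132597 / 4 = 0.533.

0.533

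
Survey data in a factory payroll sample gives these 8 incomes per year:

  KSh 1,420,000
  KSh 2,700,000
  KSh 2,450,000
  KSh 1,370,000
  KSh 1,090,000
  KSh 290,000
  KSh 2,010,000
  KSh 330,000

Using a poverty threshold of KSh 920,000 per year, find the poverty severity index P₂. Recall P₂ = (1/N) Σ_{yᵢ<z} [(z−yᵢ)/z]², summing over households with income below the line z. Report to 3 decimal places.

0.110

Poor units: KSh 290,000, KSh 330,000 (q = 2 of N = 8).
Gap ratios (z−y)/z: (920000−290000)/920000 = 0.6848; (920000−330000)/920000 = 0.6413.
Squared: 0.4689; 0.4113.
Sum = 0.880198; P₂ = 0.880198 / 8 = 0.110.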